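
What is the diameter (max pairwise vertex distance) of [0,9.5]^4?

d = √(9.5² + 9.5² + ... + 9.5²) [4 terms] = √(4·9.5²) = 9.5√4 = 19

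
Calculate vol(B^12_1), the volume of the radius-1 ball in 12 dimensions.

V_12(1) = π^(12/2) · (1)^12 / Γ(12/2 + 1) = π^6/720 ≈ 1.33526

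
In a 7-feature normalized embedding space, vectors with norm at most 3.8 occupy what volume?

V_7(3.8) = π^(7/2) · (3.8)^7 / Γ(7/2 + 1) ≈ 54058.7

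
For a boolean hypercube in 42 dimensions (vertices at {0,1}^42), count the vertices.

An n-cube has 2^n vertices; for n = 42 that is 2^42 = 4398046511104.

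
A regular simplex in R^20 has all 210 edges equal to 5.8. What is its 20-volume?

For a regular n-simplex with edge a, V = (a^n / n!)·√((n+1)/2^n). With a=5.8, n=20: V ≈ 3.41385e-06.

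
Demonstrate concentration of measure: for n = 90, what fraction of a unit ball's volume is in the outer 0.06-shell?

1 - (1-0.06)^90 ≈ 0.996185 ≈ 99.62%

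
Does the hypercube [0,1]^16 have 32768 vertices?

False. The 16-cube has 2^16 = 65536 vertices.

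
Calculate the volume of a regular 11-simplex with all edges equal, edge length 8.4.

V = (8.4^11 / 11!) · √((11+1) / 2^11) ≈ 28.1736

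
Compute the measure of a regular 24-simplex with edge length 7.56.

V = (7.56^24 / 24!) · √((24+1) / 2^24) ≈ 2.39016e-06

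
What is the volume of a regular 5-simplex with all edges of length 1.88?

V = (1.88^5 / 5!) · √((5+1) / 2^5) ≈ 0.0847439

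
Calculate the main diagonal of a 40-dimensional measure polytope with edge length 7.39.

d = √(7.39² + 7.39² + ... + 7.39²) [40 terms] = √(40·7.39²) = 7.39√40 ≈ 46.7385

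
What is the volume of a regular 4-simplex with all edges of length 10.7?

V = (10.7^4 / 4!) · √((4+1) / 2^4) ≈ 305.316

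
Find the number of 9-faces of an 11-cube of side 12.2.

An n-cube has C(n,k)·2^(n-k) k-faces. Here C(11,9)·2^2 = 55·4 = 220.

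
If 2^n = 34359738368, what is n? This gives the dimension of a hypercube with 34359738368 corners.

The n-cube has 2^n vertices, and 34359738368 = 2^35, so n = 35.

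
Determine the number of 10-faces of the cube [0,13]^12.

Number of 10-faces = C(12,10) · 2^(12-10) = 66 · 4 = 264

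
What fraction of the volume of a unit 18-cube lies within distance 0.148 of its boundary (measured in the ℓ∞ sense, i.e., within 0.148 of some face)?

The inner cube has side 1-2·0.148 = 0.704 and volume (0.704)^18 ≈ 0.001804, so the shell holds 0.998196 of the volume.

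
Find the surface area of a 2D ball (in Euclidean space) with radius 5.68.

S = n·V_n(r)/r = 2·V_2(5.68)/5.68 (volume-to-surface relation), giving 2πr = 2π·5.68 ≈ 35.6885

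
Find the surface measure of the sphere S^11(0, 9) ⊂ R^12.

|∂B_12(9)| = 10460353203·π^6/20 ≈ 5.02824e+11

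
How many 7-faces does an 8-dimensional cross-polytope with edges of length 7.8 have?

Each 7-face is the convex hull of 8 vertices, one chosen as ±e_i from each of 8 distinct axes: 2^8·C(8,8) = 256.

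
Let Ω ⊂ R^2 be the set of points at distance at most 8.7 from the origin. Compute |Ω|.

V_2(8.7) = π^(2/2) · (8.7)^2 / Γ(2/2 + 1) ≈ 237.787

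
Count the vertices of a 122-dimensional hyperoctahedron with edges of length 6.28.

The 122-dimensional cross-polytope has 2n = 2·122 = 244 vertices.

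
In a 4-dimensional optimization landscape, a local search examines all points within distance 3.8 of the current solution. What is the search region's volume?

V_4(3.8) = π^(4/2) · (3.8)^4 / Γ(4/2 + 1) ≈ 1028.97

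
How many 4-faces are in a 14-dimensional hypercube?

f_4(14-cube) = (14 choose 4) · 2^10 = 1025024.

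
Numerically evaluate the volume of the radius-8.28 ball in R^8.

Volume = π^{8/2}·(8.28)^8/Γ(5) ≈ 8.96666e+07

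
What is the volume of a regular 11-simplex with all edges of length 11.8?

V = (11.8^11 / 11!) · √((11+1) / 2^11) ≈ 1184.33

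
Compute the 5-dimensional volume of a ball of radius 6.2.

V_5(6.2) = π^(5/2) · (6.2)^5 / Γ(5/2 + 1) ≈ 48223.3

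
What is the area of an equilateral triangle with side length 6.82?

Area = (√3/4) · 6.82² = 20.1405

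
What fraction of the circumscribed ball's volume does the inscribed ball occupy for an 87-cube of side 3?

The radii are 3/2 and 3√87/2, so the volume ratio is (1/√87)^87 = 87^{-87/2} ≈ 4.27477e-85.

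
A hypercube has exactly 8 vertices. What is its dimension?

Since 2^n = 8, we have n = 3.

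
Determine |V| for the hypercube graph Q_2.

Number of vertices = 2^2 = 4.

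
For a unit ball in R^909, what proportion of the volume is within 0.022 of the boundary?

Shell fraction = 1 - (1-0.022)^909 ≈ 0.9999999983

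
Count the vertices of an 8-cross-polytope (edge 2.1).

An n-cross-polytope has 2n vertices; here n = 8, giving 16.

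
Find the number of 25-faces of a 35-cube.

Choose 25 of 35 axes to span the face (C(35,25) = 183579396 ways), then fix each of the remaining 10 coordinates at one of its two extreme values (2^10 = 1024 ways): 183579396·1024 = 187985301504.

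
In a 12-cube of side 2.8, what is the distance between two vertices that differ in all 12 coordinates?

The space diagonal of an n-cube of side s is s√n. Here 2.8·√12 ≈ 9.69948.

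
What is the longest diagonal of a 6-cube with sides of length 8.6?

d = √(8.6² + 8.6² + ... + 8.6²) [6 terms] = √(6·8.6²) = 8.6√6 ≈ 21.0656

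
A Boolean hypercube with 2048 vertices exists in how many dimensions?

The n-cube has 2^n vertices, and 2048 = 2^11, so n = 11.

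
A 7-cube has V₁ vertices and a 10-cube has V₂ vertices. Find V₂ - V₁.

V₁ = 2^7 = 128. V₂ = 2^10 = 1024. V₂ - V₁ = 896.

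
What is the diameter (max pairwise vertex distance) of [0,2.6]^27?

d = √(2.6² + 2.6² + ... + 2.6²) [27 terms] = √(27·2.6²) = 2.6√27 ≈ 13.51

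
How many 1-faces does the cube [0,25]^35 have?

An n-cube has n·2^(n-1) edges. With n = 35: 35·17179869184 = 601295421440.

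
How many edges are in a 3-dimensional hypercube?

An n-cube has C(n,k)·2^(n-k) k-faces. Here C(3,1)·2^2 = 3·4 = 12.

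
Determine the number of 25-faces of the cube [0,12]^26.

Choose 25 of 26 axes to span the face (C(26,25) = 26 ways), then fix each of the remaining 1 coordinate at one of its two extreme values (2^1 = 2 ways): 26·2 = 52.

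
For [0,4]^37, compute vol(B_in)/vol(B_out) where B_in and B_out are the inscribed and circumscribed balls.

The radii are 4/2 and 4√37/2, so the volume ratio is (1/√37)^37 = 37^{-37/2} ≈ 9.73348e-30.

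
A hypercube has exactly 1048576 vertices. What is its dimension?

Since 2^n = 1048576, we have n = 20.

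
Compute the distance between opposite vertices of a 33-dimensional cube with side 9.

||(9,9,...,9)|| = √(33)·9 ≈ 51.7011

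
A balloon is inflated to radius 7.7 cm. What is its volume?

Volume = π^{3/2}·(7.7)^3/Γ(5/2) ≈ 1912.32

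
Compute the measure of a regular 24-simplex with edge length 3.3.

Volume = 3.3^24 · √(25/2^24) / 24! ≈ 5.47317e-15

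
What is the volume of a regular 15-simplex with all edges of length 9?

Volume = 9^15 · √(16/2^15) / 15! ≈ 3.47915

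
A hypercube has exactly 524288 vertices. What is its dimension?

Since 2^n = 524288, we have n = 19.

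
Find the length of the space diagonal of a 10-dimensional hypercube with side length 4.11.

Diagonal = √10 · 4.11 ≈ 12.997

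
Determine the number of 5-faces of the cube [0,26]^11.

An n-cube has C(n,k)·2^(n-k) k-faces. Here C(11,5)·2^6 = 462·64 = 29568.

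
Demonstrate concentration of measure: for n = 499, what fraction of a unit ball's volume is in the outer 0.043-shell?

1 - (1-0.043)^499 ≈ 1 - 2.986e-10 ≈ (100 - 2.99e-08)%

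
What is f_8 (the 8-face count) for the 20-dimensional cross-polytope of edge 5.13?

f_8(20-orthoplex) = 2^9 · (20 choose 9) = 85995520.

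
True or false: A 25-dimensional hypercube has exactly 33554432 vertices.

True. The 25-cube has 2^25 = 33554432 vertices.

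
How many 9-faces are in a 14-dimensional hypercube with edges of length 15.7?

Number of 9-faces = C(14,9) · 2^(14-9) = 2002 · 32 = 64064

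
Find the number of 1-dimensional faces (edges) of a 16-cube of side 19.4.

Number of 1-faces = C(16,1)·2^(16-1) = 16·32768 = 524288.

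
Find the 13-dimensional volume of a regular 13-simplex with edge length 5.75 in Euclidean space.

V = (5.75^13 / 13!) · √((13+1) / 2^13) ≈ 0.0498621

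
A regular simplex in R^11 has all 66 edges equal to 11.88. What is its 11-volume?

For a regular n-simplex with edge a, V = (a^n / n!)·√((n+1)/2^n). With a=11.88, n=11: V ≈ 1275.71.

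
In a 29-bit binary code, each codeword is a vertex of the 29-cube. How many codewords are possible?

Each vertex is a binary string of length 29, so there are 2^29 = 536870912.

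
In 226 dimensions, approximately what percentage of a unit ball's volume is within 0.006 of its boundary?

1 - (1-0.006)^226 ≈ 0.743361 ≈ 74.34%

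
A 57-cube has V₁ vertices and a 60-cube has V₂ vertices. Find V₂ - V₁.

V₁ = 2^57 = 144115188075855872. V₂ = 2^60 = 1152921504606846976. V₂ - V₁ = 1008806316530991104.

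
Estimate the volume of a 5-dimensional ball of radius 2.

V = 256·π^2/15 ≈ 168.441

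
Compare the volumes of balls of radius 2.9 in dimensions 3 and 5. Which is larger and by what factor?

V_3(2.9) ≈ 102.16, V_5(2.9) ≈ 1079.66. The 5-ball is larger by a factor of 10.57.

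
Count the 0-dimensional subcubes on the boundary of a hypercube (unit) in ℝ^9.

f_0(9-cube) = (9 choose 0) · 2^9 = 512.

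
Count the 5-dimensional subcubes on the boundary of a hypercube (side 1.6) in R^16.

Number of 5-faces = C(16,5) · 2^(16-5) = 4368 · 2048 = 8945664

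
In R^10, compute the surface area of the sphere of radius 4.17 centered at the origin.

|∂B_10(4.17)| ≈ 9.72283e+06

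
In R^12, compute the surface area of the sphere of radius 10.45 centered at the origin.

|∂B_12(10.45)| ≈ 2.60032e+12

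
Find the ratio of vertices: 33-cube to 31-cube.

The 33-cube has 2^33 = 8589934592 vertices. The 31-cube has 2^31 = 2147483648 vertices. Ratio: 8589934592/2147483648 = 4.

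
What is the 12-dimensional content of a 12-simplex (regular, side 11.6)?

V_12 = √(13) · 11.6^12 / (12! · 2^(12/2)) ≈ 698.153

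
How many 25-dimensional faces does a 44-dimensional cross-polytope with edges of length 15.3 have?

Each 25-face is the convex hull of 26 vertices, one chosen as ±e_i from each of 26 distinct axes: 2^26·C(44,26) = 69090635526382288896.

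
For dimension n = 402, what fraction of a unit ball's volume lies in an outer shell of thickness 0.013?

1 - (1-0.013)^402 ≈ 0.994806 ≈ 99.48%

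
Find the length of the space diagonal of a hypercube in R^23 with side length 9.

The space diagonal of an n-cube of side s is s√n. Here 9·√23 ≈ 43.1625.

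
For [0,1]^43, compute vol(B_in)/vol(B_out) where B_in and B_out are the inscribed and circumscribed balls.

V_in/V_out = n^(-n/2) = 43^(-43/2) ≈ 7.59326e-36.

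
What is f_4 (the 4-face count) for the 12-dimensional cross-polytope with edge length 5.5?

An n-cross-polytope has 2^(k+1)·C(n,k+1) k-faces. Here 2^5·C(12,5) = 32·792 = 25344.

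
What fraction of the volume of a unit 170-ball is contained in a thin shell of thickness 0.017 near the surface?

Shell fraction = 1 - (1-0.017)^170 ≈ 0.945788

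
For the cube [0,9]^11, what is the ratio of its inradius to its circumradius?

For an n-cube of any side s, the inradius is s/2 and the circumradius is s√n/2, so the ratio is 1/√11 ≈ 0.301511.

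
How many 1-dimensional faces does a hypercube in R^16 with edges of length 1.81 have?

f_1(16-cube) = (16 choose 1) · 2^15 = 524288.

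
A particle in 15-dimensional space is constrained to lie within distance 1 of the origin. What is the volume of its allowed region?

The n-ball volume is π^(n/2)·r^n/Γ(n/2+1). With n=15, r=1: V = 256·π^7/2027025 ≈ 0.381443.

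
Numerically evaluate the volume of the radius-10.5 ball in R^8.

Volume = π^{8/2}·(10.5)^8/Γ(5) = 12607619787·π^4/2048 ≈ 5.99657e+08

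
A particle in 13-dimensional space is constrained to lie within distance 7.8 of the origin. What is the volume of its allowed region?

Volume = π^{13/2}·(7.8)^13/Γ(15/2) ≈ 3.60223e+11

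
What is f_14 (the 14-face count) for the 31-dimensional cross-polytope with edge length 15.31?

Number of 14-faces = 2^(14+1) · C(31,14+1) = 32768 · 300540195 = 9848101109760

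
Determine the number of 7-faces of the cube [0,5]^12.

Number of 7-faces = C(12,7) · 2^(12-7) = 792 · 32 = 25344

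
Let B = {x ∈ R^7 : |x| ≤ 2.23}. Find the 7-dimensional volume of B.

The n-ball volume is π^(n/2)·r^n/Γ(n/2+1). With n=7, r=2.23: V ≈ 1295.73.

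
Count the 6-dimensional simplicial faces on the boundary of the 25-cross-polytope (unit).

An n-cross-polytope has 2^(k+1)·C(n,k+1) k-faces. Here 2^7·C(25,7) = 128·480700 = 61529600.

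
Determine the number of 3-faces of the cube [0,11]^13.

Number of 3-faces = C(13,3) · 2^(13-3) = 286 · 1024 = 292864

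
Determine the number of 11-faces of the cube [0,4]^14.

f_11(14-cube) = (14 choose 11) · 2^3 = 2912.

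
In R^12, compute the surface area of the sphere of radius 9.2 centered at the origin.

S_12(9.2) = 2·π^(12/2)·(9.2)^11 / Γ(12/2) ≈ 6.40345e+11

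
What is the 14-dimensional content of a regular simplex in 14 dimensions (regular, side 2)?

Volume = 2^14 · √(15/2^14) / 14! ≈ 5.68653e-09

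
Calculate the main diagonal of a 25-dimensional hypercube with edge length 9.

The space diagonal of an n-cube of side s is s√n. Here 9·√25 = 45.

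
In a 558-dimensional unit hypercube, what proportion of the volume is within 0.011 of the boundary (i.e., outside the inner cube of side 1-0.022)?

Shell fraction = 1 - (1-0.022)^558 ≈ 0.9999959348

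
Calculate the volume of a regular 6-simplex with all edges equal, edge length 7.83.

For a regular n-simplex with edge a, V = (a^n / n!)·√((n+1)/2^n). With a=7.83, n=6: V ≈ 105.852.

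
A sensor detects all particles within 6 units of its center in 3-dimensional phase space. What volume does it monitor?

V_3(6) = π^(3/2) · (6)^3 / Γ(3/2 + 1) = 288·π ≈ 904.779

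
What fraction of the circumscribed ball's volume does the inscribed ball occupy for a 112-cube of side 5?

Volume scales as r^n, and r_in/r_out = 1/√112, giving (1/√112)^112 ≈ 1.75304e-115.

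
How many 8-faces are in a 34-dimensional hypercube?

An n-cube has C(n,k)·2^(n-k) k-faces. Here C(34,8)·2^26 = 18156204·67108864 = 1218442224992256.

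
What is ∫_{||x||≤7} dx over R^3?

V_3(7) = π^(3/2) · (7)^3 / Γ(3/2 + 1) = 1372·π/3 ≈ 1436.76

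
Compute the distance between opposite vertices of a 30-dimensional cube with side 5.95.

Diagonal = √30 · 5.95 ≈ 32.5895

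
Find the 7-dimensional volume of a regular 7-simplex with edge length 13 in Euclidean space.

Volume = 13^7 · √(8/2^7) / 7! ≈ 3112.53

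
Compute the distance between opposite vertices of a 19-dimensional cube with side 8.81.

d = √(8.81² + 8.81² + ... + 8.81²) [19 terms] = √(19·8.81²) = 8.81√19 ≈ 38.4019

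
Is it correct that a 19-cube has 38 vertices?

False. The 19-cube has 2^19 = 524288 vertices.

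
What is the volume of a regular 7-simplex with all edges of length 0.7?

V = (0.7^7 / 7!) · √((7+1) / 2^7) ≈ 4.08503e-06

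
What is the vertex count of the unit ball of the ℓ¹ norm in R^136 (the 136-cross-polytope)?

The 136-dimensional cross-polytope has 2n = 2·136 = 272 vertices.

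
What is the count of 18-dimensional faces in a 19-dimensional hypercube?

An n-cube has C(n,k)·2^(n-k) k-faces. Here C(19,18)·2^1 = 19·2 = 38.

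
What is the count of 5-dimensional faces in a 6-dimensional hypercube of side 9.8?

f_5(6-cube) = (6 choose 5) · 2^1 = 12.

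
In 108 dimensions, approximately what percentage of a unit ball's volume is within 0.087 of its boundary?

1 - (1-0.087)^108 ≈ 0.999946 ≈ 99.9946%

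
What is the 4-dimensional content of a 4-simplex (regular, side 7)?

For a regular n-simplex with edge a, V = (a^n / n!)·√((n+1)/2^n). With a=7, n=4: V ≈ 55.925.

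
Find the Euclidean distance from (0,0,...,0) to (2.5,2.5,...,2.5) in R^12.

d = √(2.5² + 2.5² + ... + 2.5²) [12 terms] = √(12·2.5²) = 2.5√12 ≈ 8.66025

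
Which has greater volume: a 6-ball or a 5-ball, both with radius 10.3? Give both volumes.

V_6(10.3) ≈ 6.17052e+06. V_5(10.3) ≈ 610217. The 6-ball is larger.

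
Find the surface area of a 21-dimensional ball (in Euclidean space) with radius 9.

S = n·V_n(r)/r = 21·V_21(9)/9 (volume-to-surface relation), giving 307393813088254199808·π^10/8083075 ≈ 3.56137e+18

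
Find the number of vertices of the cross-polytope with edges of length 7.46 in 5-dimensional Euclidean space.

An n-cross-polytope has 2^(k+1)·C(n,k+1) k-faces. Here 2^1·C(5,1) = 2·5 = 10.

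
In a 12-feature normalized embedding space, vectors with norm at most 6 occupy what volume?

V_12(6) = π^(12/2) · (6)^12 / Γ(12/2 + 1) = 15116544·π^6/5 ≈ 2.90658e+09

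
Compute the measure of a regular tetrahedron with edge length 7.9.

Volume = (√2/12) · 7.9³ = 58.1052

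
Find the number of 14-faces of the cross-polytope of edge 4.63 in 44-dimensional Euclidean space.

Each 14-face is the convex hull of 15 vertices, one chosen as ±e_i from each of 15 distinct axes: 2^15·C(44,15) = 7533743867691008.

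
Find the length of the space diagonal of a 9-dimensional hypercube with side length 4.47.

d = √(4.47² + 4.47² + ... + 4.47²) [9 terms] = √(9·4.47²) = 4.47√9 = 13.41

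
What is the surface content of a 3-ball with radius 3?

S = n·V_n(r)/r = 3·V_3(3)/3 (volume-to-surface relation), giving 4πr² = 4π·(3)² ≈ 113.097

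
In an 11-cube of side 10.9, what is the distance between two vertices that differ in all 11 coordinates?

||(10.9,10.9,...,10.9)|| = √(11)·10.9 ≈ 36.1512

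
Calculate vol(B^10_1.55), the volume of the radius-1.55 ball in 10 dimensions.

The n-ball volume is π^(n/2)·r^n/Γ(n/2+1). With n=10, r=1.55: V ≈ 204.12.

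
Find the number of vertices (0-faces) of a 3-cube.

Number of 0-faces = C(3,0) · 2^(3-0) = 1 · 8 = 8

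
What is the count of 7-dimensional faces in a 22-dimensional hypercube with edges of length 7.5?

Choose 7 of 22 axes to span the face (C(22,7) = 170544 ways), then fix each of the remaining 15 coordinates at one of its two extreme values (2^15 = 32768 ways): 170544·32768 = 5588385792.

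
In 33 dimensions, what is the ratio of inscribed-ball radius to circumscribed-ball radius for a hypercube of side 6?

Ratio = (s/2)/(s√33/2) = 33^(-1/2) ≈ 0.174078.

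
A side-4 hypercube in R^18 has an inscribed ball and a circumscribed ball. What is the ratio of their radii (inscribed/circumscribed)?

r_in = 4/2 (half the side); r_out = 4√18/2 (half the diagonal). Ratio = 1/√18 ≈ 0.235702.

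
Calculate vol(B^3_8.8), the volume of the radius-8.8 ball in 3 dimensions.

Volume = π^{3/2}·(8.8)^3/Γ(5/2) ≈ 2854.54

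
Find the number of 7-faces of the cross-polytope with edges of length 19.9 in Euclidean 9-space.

Number of 7-faces = 2^(7+1) · C(9,7+1) = 256 · 9 = 2304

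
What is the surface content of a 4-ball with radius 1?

The surface area of an n-ball is 2π^(n/2) r^(n-1) / Γ(n/2). For n=4, r=1: 2·π^2 ≈ 19.7392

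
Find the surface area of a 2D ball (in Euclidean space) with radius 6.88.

S_2(6.88) = 2·π^(2/2)·(6.88)^1 / Γ(2/2) = 2πr = 2π·6.88 ≈ 43.2283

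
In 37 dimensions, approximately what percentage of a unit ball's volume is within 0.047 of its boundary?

1 - (1-0.047)^37 ≈ 0.831563 ≈ 83.16%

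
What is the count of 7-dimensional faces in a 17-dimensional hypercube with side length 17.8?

f_7(17-cube) = (17 choose 7) · 2^10 = 19914752.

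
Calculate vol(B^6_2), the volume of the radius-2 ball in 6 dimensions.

The n-ball volume is π^(n/2)·r^n/Γ(n/2+1). With n=6, r=2: V = 32·π^3/3 ≈ 330.734.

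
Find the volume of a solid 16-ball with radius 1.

The n-ball volume is π^(n/2)·r^n/Γ(n/2+1). With n=16, r=1: V = π^8/40320 ≈ 0.235331.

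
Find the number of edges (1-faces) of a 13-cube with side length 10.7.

Choose 1 of 13 axes to span the face (C(13,1) = 13 ways), then fix each of the remaining 12 coordinates at one of its two extreme values (2^12 = 4096 ways): 13·4096 = 53248.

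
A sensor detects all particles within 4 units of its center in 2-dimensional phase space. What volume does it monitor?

Volume = π^{2/2}·(4)^2/Γ(2) = 16·π ≈ 50.2655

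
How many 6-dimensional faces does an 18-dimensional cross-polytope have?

Number of 6-faces = 2^(6+1) · C(18,6+1) = 128 · 31824 = 4073472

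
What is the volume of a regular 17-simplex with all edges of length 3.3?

V_17 = √(18) · 3.3^17 / (17! · 2^(17/2)) ≈ 2.15055e-08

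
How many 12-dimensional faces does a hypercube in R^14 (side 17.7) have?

An n-cube has C(n,k)·2^(n-k) k-faces. Here C(14,12)·2^2 = 91·4 = 364.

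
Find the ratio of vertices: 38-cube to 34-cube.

The 38-cube has 2^38 = 274877906944 vertices. The 34-cube has 2^34 = 17179869184 vertices. Ratio: 274877906944/17179869184 = 16.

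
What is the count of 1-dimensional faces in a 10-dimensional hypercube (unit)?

Choose 1 of 10 axes to span the face (C(10,1) = 10 ways), then fix each of the remaining 9 coordinates at one of its two extreme values (2^9 = 512 ways): 10·512 = 5120.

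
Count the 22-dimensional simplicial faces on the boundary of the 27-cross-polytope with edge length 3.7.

Each 22-face is the convex hull of 23 vertices, one chosen as ±e_i from each of 23 distinct axes: 2^23·C(27,23) = 147220070400.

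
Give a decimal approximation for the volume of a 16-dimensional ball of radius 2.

V_16(2) = π^(16/2) · (2)^16 / Γ(16/2 + 1) = 512·π^8/315 ≈ 15422.6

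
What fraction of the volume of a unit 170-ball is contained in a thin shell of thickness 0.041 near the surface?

1 - (1-0.041)^170 ≈ 0.999189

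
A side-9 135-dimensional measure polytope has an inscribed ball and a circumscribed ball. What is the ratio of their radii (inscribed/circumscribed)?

r_in = 9/2 (half the side); r_out = 9√135/2 (half the diagonal). Ratio = 1/√135 ≈ 0.0860663.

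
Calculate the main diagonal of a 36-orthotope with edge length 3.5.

The space diagonal of an n-cube of side s is s√n. Here 3.5·√36 = 21.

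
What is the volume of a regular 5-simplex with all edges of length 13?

Volume = 13^5 · √(6/2^5) / 5! ≈ 1339.79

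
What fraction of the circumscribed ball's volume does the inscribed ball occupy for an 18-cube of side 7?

V_in / V_out = (r_in/r_out)^18 = (1/√18)^18 = 18^(-18/2) ≈ 5.04136e-12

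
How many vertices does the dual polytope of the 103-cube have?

Number of vertices = 2n = 206.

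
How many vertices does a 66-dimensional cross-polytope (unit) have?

The 66-dimensional cross-polytope has 2n = 2·66 = 132 vertices.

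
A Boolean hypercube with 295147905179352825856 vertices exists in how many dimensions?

The n-cube has 2^n vertices, and 295147905179352825856 = 2^68, so n = 68.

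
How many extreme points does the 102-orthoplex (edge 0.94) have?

The 102-dimensional cross-polytope has 2n = 2·102 = 204 vertices.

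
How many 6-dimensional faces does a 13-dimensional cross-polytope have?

f_6(13-orthoplex) = 2^7 · (13 choose 7) = 219648.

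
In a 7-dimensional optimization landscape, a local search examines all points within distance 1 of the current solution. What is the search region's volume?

Volume = π^{7/2}·(1)^7/Γ(9/2) = 16·π^3/105 ≈ 4.72477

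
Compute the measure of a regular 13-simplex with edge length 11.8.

Volume = 11.8^13 · √(14/2^13) / 13! ≈ 570.893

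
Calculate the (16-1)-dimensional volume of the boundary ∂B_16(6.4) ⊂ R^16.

The surface area of an n-ball is 2π^(n/2) r^(n-1) / Γ(n/2). For n=16, r=6.4: 4.6612e+12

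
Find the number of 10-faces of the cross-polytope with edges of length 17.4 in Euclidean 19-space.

Number of 10-faces = 2^(10+1) · C(19,10+1) = 2048 · 75582 = 154791936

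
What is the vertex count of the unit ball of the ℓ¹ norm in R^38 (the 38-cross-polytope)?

Number of vertices = 2n = 76.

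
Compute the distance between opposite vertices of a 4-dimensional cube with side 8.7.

Diagonal = √4 · 8.7 = 17.4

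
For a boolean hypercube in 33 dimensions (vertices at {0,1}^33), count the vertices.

Number of vertices = 2^33 = 8589934592.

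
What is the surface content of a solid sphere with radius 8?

|∂B_3(8)| = 4πr² = 4π·(8)² ≈ 804.248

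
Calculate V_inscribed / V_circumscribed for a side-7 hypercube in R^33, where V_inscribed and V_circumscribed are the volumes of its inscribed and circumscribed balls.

V_in / V_out = (r_in/r_out)^33 = (1/√33)^33 = 33^(-33/2) ≈ 8.80076e-26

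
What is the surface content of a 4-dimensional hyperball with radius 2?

The surface area of an n-ball is 2π^(n/2) r^(n-1) / Γ(n/2). For n=4, r=2: 16·π^2 ≈ 157.914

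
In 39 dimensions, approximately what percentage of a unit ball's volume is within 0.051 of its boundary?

1 - (1-0.051)^39 ≈ 0.870168 ≈ 87.02%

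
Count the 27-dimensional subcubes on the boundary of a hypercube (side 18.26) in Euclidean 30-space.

An n-cube has C(n,k)·2^(n-k) k-faces. Here C(30,27)·2^3 = 4060·8 = 32480.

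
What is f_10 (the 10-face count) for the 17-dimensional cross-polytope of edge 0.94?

f_10(17-orthoplex) = 2^11 · (17 choose 11) = 25346048.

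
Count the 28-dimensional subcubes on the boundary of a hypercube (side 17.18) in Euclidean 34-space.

Choose 28 of 34 axes to span the face (C(34,28) = 1344904 ways), then fix each of the remaining 6 coordinates at one of its two extreme values (2^6 = 64 ways): 1344904·64 = 86073856.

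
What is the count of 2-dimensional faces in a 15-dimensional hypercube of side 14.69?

f_2(15-cube) = (15 choose 2) · 2^13 = 860160.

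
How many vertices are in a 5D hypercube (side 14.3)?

Choose 0 of 5 axes to span the face (C(5,0) = 1 way), then fix each of the remaining 5 coordinates at one of its two extreme values (2^5 = 32 ways): 1·32 = 32.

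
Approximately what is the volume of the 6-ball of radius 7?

Volume = π^{6/2}·(7)^6/Γ(4) = 117649·π^3/6 ≈ 607976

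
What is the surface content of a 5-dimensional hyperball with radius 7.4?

|∂B_5(7.4)| ≈ 78921.5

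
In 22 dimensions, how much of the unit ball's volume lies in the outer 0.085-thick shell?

Shell fraction = 1 - (1-0.085)^22 ≈ 0.858335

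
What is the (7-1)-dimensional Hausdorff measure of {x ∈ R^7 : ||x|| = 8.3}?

The surface area of an n-ball is 2π^(n/2) r^(n-1) / Γ(n/2). For n=7, r=8.3: 1.0813e+07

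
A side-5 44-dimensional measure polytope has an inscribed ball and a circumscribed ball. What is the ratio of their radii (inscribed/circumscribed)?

For an n-cube of any side s, the inradius is s/2 and the circumradius is s√n/2, so the ratio is 1/√44 ≈ 0.150756.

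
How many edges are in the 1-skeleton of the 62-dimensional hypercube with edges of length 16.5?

The 62-cube has n·2^(n-1) = 62·2^61 = 62·2305843009213693952 = 142962266571249025024 edges.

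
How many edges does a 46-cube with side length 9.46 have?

An n-cube has n·2^(n-1) edges. With n = 46: 46·35184372088832 = 1618481116086272.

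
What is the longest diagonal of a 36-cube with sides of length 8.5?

d = √(8.5² + 8.5² + ... + 8.5²) [36 terms] = √(36·8.5²) = 8.5√36 = 51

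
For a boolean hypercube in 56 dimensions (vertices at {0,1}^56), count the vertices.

Number of vertices = 2^56 = 72057594037927936.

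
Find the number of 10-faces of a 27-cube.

f_10(27-cube) = (27 choose 10) · 2^17 = 1105760747520.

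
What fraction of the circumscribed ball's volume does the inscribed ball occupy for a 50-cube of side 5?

The radii are 5/2 and 5√50/2, so the volume ratio is (1/√50)^50 = 50^{-50/2} ≈ 3.35544e-43.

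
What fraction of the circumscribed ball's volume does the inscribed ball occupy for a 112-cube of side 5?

V_in/V_out = n^(-n/2) = 112^(-112/2) ≈ 1.75304e-115.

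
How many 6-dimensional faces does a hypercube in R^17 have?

Choose 6 of 17 axes to span the face (C(17,6) = 12376 ways), then fix each of the remaining 11 coordinates at one of its two extreme values (2^11 = 2048 ways): 12376·2048 = 25346048.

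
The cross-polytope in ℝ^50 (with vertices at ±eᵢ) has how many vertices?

An n-cross-polytope has 2n vertices; here n = 50, giving 100.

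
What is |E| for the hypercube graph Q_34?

Number of 1-faces = C(34,1)·2^(34-1) = 34·8589934592 = 292057776128.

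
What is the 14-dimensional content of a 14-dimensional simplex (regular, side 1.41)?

Volume = 1.41^14 · √(15/2^14) / 14! ≈ 4.26084e-11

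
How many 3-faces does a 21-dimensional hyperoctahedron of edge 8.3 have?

Each 3-face is the convex hull of 4 vertices, one chosen as ±e_i from each of 4 distinct axes: 2^4·C(21,4) = 95760.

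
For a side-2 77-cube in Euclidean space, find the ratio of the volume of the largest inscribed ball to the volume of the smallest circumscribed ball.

V_in / V_out = (r_in/r_out)^77 = (1/√77)^77 = 77^(-77/2) ≈ 2.34481e-73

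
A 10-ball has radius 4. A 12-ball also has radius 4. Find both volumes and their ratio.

V_10(4.0) ≈ 2.67404e+06. V_12(4.0) ≈ 2.2402e+07. Ratio V_10/V_12 ≈ 0.1194.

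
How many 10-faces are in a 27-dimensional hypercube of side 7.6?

Number of 10-faces = C(27,10) · 2^(27-10) = 8436285 · 131072 = 1105760747520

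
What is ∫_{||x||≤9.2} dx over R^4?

Volume = π^{4/2}·(9.2)^4/Γ(3) ≈ 35352.6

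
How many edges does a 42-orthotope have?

Each of the 2^42 = 4398046511104 vertices has degree 42; total edges = 42·2^42/2 = 92358976733184.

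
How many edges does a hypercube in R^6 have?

Number of 1-faces = C(6,1)·2^(6-1) = 6·32 = 192.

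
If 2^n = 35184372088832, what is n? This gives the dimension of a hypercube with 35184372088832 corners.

Since 2^n = 35184372088832, we have n = 45.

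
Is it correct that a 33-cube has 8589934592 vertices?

True. The 33-cube has 2^33 = 8589934592 vertices.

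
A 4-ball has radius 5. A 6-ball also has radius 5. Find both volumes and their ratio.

V_4(5) ≈ 3084.25. V_6(5) ≈ 80745.5. Ratio V_4/V_6 ≈ 0.0382.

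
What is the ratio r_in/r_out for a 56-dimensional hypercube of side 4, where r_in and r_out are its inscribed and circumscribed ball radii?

r_in = 4/2 (half the side); r_out = 4√56/2 (half the diagonal). Ratio = 1/√56 ≈ 0.133631.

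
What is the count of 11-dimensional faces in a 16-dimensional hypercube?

Choose 11 of 16 axes to span the face (C(16,11) = 4368 ways), then fix each of the remaining 5 coordinates at one of its two extreme values (2^5 = 32 ways): 4368·32 = 139776.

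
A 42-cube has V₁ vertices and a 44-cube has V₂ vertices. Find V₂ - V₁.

V₁ = 2^42 = 4398046511104. V₂ = 2^44 = 17592186044416. V₂ - V₁ = 13194139533312.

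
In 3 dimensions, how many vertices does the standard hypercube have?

Number of vertices = 2^3 = 8.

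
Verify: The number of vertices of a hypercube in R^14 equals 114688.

False. The 14-cube has 2^14 = 16384 vertices.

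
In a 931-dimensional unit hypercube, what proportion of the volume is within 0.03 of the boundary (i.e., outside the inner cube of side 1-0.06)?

Shell fraction = 1 - (1-0.06)^931 ≈ 1 - 9.595e-26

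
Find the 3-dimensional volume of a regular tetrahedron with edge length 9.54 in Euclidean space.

Volume = (√2/12) · 9.54³ = 102.324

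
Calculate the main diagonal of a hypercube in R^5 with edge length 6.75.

||(6.75,6.75,...,6.75)|| = √(5)·6.75 ≈ 15.0935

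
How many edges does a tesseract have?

Number of 1-faces = C(4,1)·2^(4-1) = 4·8 = 32.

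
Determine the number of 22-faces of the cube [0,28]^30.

f_22(30-cube) = (30 choose 22) · 2^8 = 1498348800.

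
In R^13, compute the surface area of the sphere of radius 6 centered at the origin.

S = n·V_n(r)/r = 13·V_13(6)/6 (volume-to-surface relation), giving 10319560704·π^6/385 ≈ 2.57691e+10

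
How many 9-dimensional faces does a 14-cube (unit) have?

f_9(14-cube) = (14 choose 9) · 2^5 = 64064.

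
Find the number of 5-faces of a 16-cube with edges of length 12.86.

An n-cube has C(n,k)·2^(n-k) k-faces. Here C(16,5)·2^11 = 4368·2048 = 8945664.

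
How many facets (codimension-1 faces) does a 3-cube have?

Choose 2 of 3 axes to span the face (C(3,2) = 3 ways), then fix each of the remaining 1 coordinate at one of its two extreme values (2^1 = 2 ways): 3·2 = 6.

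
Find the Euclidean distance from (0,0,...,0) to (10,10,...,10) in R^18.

||(10,10,...,10)|| = √(18)·10 ≈ 42.4264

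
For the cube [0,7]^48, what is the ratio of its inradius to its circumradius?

r_in = 7/2 (half the side); r_out = 7√48/2 (half the diagonal). Ratio = 1/√48 ≈ 0.144338.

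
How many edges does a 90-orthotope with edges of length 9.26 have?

Each of the 2^90 = 1237940039285380274899124224 vertices has degree 90; total edges = 90·2^90/2 = 55707301767842112370460590080.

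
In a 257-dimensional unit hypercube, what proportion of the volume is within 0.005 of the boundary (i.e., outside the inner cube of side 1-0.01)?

1 - (1 - 2·0.005)^257 = 1 - 0.99^257 ≈ 0.924448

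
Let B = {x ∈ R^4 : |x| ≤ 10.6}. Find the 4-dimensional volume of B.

The n-ball volume is π^(n/2)·r^n/Γ(n/2+1). With n=4, r=10.6: V ≈ 62300.7.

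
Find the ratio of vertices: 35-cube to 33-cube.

The 35-cube has 2^35 = 34359738368 vertices. The 33-cube has 2^33 = 8589934592 vertices. Ratio: 34359738368/8589934592 = 4.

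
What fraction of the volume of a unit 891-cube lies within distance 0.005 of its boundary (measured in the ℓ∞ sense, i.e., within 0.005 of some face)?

Shell fraction = 1 - (1-0.01)^891 ≈ 0.999871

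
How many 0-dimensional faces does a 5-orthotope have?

Choose 0 of 5 axes to span the face (C(5,0) = 1 way), then fix each of the remaining 5 coordinates at one of its two extreme values (2^5 = 32 ways): 1·32 = 32.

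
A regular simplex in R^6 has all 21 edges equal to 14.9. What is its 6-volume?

V = (14.9^6 / 6!) · √((6+1) / 2^6) ≈ 5026.25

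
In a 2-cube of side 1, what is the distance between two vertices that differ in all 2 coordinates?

The space diagonal of an n-cube of side s is s√n. Here 1·√2 ≈ 1.41421.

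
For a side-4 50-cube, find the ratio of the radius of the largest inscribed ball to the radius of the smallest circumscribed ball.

Ratio = (s/2)/(s√50/2) = 50^(-1/2) ≈ 0.141421.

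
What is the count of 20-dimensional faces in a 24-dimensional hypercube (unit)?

An n-cube has C(n,k)·2^(n-k) k-faces. Here C(24,20)·2^4 = 10626·16 = 170016.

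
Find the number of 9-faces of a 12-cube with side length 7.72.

Choose 9 of 12 axes to span the face (C(12,9) = 220 ways), then fix each of the remaining 3 coordinates at one of its two extreme values (2^3 = 8 ways): 220·8 = 1760.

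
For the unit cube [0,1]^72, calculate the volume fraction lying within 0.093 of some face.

1 - (1 - 2·0.093)^72 = 1 - 0.814^72 ≈ 0.9999996328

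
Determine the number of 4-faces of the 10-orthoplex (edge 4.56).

An n-cross-polytope has 2^(k+1)·C(n,k+1) k-faces. Here 2^5·C(10,5) = 32·252 = 8064.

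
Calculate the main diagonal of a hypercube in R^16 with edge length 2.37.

Diagonal = √16 · 2.37 = 9.48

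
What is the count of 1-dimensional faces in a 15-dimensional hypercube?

Number of 1-faces = C(15,1) · 2^(15-1) = 15 · 16384 = 245760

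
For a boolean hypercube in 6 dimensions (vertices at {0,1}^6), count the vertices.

The 6-cube has 2^6 = 64 vertices.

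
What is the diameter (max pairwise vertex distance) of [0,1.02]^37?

||(1.02,1.02,...,1.02)|| = √(37)·1.02 ≈ 6.20442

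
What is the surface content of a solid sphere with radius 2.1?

|∂B_3(2.1)| = 4πr² = 4π·(2.1)² ≈ 55.4177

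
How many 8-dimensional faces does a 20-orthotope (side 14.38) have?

Choose 8 of 20 axes to span the face (C(20,8) = 125970 ways), then fix each of the remaining 12 coordinates at one of its two extreme values (2^12 = 4096 ways): 125970·4096 = 515973120.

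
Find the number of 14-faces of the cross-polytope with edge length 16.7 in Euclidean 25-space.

An n-cross-polytope has 2^(k+1)·C(n,k+1) k-faces. Here 2^15·C(25,15) = 32768·3268760 = 107110727680.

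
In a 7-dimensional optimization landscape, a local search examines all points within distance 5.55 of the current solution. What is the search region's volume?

Volume = π^{7/2}·(5.55)^7/Γ(9/2) ≈ 766357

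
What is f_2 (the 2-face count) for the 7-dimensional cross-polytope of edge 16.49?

Each 2-face is the convex hull of 3 vertices, one chosen as ±e_i from each of 3 distinct axes: 2^3·C(7,3) = 280.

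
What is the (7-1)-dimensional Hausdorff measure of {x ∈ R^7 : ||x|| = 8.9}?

|∂B_7(8.9)| ≈ 1.64368e+07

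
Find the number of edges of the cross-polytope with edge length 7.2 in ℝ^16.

Each 1-face is the convex hull of 2 vertices, one chosen as ±e_i from each of 2 distinct axes: 2^2·C(16,2) = 480.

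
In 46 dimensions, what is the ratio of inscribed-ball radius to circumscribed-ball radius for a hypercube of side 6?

r_in = 6/2 (half the side); r_out = 6√46/2 (half the diagonal). Ratio = 1/√46 ≈ 0.147442.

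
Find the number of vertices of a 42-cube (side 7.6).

Number of vertices = 2^42 = 4398046511104.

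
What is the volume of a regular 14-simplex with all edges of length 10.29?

Volume = 10.29^14 · √(15/2^14) / 14! ≈ 51.7896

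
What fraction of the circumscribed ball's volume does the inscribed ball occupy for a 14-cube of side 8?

V_in/V_out = n^(-n/2) = 14^(-14/2) ≈ 9.48645e-09.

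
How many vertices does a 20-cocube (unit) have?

f_0(20-orthoplex) = 2^1 · (20 choose 1) = 40.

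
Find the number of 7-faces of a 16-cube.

f_7(16-cube) = (16 choose 7) · 2^9 = 5857280.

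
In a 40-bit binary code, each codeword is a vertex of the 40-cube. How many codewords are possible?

The 40-cube has 2^40 = 1099511627776 vertices.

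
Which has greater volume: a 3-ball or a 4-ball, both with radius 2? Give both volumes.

V_3(2) ≈ 33.5103. V_4(2) ≈ 78.9568. The 4-ball is larger.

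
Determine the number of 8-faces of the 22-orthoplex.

f_8(22-orthoplex) = 2^9 · (22 choose 9) = 254679040.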